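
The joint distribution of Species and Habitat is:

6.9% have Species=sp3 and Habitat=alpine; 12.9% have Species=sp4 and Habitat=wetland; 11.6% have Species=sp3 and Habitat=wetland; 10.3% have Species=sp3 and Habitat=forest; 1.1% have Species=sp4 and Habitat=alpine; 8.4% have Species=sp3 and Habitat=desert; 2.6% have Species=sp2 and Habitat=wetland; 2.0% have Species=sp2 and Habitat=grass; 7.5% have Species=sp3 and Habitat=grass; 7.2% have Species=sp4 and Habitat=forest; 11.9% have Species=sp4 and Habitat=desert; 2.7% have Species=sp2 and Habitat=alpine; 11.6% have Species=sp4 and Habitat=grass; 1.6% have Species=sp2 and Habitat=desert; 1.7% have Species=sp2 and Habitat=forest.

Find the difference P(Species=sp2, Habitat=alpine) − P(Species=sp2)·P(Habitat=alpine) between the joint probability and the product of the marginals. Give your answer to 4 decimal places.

0.0157

P(Species=sp2) = 0.017 + 0.020 + 0.026 + 0.016 + 0.027 = 0.106.
P(Habitat=alpine) = 0.027 + 0.069 + 0.011 = 0.107.
P(Species=sp2, Habitat=alpine) − P(Species=sp2)P(Habitat=alpine) = 0.027 − 0.106×0.107 = 0.0157.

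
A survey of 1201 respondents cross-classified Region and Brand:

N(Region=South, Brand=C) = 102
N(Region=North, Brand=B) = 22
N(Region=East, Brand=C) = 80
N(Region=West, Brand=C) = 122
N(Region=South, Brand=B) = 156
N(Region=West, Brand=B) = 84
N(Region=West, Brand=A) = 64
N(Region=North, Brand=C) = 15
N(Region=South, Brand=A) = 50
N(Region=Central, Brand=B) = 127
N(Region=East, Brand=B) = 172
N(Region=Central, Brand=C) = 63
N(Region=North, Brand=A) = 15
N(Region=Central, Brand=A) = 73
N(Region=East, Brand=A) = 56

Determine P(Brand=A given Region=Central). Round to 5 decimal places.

0.27757

Total with Region=Central: 73 + 127 + 63 = 263.
P(Brand=A | Region=Central) = 73/263 = 0.27757.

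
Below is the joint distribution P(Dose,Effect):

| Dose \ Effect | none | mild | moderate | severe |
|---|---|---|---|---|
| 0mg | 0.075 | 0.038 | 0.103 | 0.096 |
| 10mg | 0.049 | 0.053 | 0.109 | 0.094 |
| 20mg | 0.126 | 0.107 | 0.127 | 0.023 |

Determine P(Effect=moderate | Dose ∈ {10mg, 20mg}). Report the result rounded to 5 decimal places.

0.34302

P(Dose=10mg) = 0.049 + 0.053 + 0.109 + 0.094 = 0.305.
P(Dose=20mg) = 0.126 + 0.107 + 0.127 + 0.023 = 0.383.
P(Dose ∈ {10mg, 20mg}) = 0.305 + 0.383 = 0.688; P(Effect=moderate, Dose ∈ {10mg, 20mg}) = 0.109 + 0.127 = 0.236.
P(Effect=moderate | Dose ∈ {10mg, 20mg}) = 0.236/0.688 = 0.34302.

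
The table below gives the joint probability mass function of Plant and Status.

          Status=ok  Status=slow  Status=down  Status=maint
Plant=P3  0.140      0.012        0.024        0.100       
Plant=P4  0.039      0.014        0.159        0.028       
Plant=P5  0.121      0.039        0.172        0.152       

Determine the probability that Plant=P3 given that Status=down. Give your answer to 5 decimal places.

0.06761

P(Status=down) = 0.024 + 0.159 + 0.172 = 0.355.
P(Plant=P3 | Status=down) = 0.024/0.355 = 0.06761.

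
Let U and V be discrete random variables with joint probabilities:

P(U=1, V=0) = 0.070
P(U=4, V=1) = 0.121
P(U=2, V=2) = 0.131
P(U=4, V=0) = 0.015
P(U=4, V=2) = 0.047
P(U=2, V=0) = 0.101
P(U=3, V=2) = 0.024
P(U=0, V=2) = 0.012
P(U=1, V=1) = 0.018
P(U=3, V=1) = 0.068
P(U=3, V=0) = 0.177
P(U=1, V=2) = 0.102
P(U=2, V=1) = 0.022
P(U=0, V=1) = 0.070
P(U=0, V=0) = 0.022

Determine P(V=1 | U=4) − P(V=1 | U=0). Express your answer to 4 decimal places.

P(U=4) = 0.015 + 0.121 + 0.047 = 0.183; P(V=1 | U=4) = 0.121/0.183 = 0.66120.
P(U=0) = 0.022 + 0.070 + 0.012 = 0.104; P(V=1 | U=0) = 0.070/0.104 = 0.67308.
Difference = -0.0119.

-0.0119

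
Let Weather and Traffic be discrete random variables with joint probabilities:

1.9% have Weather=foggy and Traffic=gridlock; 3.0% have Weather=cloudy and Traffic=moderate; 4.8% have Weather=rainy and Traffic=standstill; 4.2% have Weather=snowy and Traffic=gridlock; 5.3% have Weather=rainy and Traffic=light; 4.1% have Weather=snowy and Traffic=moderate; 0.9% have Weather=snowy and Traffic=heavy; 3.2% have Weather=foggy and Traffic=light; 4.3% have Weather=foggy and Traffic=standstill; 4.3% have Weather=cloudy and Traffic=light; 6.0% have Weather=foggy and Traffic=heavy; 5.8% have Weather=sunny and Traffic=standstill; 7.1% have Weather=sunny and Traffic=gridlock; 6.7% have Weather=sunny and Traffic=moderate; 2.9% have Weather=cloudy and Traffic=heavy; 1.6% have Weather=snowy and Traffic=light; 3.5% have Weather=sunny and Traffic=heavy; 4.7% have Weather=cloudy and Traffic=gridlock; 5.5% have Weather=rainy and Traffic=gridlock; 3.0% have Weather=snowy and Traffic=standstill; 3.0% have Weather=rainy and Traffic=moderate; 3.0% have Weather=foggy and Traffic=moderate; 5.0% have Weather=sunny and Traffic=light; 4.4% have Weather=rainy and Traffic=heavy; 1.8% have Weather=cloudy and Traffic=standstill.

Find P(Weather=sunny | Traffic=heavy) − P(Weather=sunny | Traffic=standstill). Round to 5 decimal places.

P(Traffic=heavy) = 0.035 + 0.029 + 0.044 + 0.009 + 0.060 = 0.177; P(Weather=sunny | Traffic=heavy) = 0.035/0.177 = 0.197740.
P(Traffic=standstill) = 0.058 + 0.018 + 0.048 + 0.030 + 0.043 = 0.197; P(Weather=sunny | Traffic=standstill) = 0.058/0.197 = 0.294416.
Difference = -0.09668.

-0.09668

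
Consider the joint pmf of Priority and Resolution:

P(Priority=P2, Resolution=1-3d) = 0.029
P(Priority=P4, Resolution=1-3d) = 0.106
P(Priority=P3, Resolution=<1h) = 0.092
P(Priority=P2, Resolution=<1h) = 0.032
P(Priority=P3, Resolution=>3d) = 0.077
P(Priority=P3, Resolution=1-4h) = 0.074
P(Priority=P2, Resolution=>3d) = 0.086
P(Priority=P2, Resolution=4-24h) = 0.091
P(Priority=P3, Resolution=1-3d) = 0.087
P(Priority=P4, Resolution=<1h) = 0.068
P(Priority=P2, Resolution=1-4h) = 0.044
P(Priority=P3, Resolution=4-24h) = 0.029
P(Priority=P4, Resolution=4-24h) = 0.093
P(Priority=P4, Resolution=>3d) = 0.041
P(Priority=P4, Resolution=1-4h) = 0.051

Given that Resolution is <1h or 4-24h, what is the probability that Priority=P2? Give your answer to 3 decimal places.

P(Resolution=<1h) = 0.032 + 0.092 + 0.068 = 0.192.
P(Resolution=4-24h) = 0.091 + 0.029 + 0.093 = 0.213.
P(Resolution ∈ {<1h, 4-24h}) = 0.192 + 0.213 = 0.405; P(Priority=P2, Resolution ∈ {<1h, 4-24h}) = 0.032 + 0.091 = 0.123.
P(Priority=P2 | Resolution ∈ {<1h, 4-24h}) = 0.123/0.405 = 0.304.

0.304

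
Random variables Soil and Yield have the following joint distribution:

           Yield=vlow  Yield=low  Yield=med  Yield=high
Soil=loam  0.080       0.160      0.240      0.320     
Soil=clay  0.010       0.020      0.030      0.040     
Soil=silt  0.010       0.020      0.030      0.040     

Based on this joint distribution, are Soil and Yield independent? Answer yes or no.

Every cell satisfies P(Soil,Yield) = P(Soil)·P(Yield). For instance P(Soil=clay) = 0.100, P(Yield=high) = 0.400, and 0.100×0.400 = 0.040 matches the joint entry. So Soil and Yield are independent.

yes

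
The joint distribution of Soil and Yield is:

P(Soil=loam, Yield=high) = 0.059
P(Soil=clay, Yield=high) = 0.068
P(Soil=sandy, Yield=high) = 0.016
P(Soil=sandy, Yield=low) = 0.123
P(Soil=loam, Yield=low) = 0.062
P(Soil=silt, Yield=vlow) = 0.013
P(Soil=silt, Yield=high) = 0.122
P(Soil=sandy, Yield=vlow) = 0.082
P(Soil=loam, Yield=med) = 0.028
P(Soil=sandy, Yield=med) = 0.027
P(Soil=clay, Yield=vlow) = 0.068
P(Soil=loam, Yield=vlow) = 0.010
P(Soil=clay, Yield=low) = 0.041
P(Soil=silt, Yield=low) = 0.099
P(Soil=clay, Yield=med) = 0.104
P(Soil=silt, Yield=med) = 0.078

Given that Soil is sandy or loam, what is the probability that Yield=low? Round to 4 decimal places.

0.4545

P(Soil=sandy) = 0.082 + 0.123 + 0.027 + 0.016 = 0.248.
P(Soil=loam) = 0.010 + 0.062 + 0.028 + 0.059 = 0.159.
P(Soil ∈ {sandy, loam}) = 0.248 + 0.159 = 0.407; P(Yield=low, Soil ∈ {sandy, loam}) = 0.123 + 0.062 = 0.185.
P(Yield=low | Soil ∈ {sandy, loam}) = 0.185/0.407 = 0.4545.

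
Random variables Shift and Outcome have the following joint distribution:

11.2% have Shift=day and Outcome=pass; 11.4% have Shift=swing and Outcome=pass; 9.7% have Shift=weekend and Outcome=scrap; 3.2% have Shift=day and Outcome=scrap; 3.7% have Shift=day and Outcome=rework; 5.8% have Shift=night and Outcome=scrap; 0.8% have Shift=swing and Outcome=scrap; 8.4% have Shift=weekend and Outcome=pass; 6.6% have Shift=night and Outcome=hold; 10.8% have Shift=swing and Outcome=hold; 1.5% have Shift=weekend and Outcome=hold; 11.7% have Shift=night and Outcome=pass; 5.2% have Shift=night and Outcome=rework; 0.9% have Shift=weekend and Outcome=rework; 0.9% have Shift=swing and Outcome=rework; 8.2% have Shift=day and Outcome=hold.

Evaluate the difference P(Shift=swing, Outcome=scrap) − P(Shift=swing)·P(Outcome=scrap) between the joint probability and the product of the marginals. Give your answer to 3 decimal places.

-0.039

P(Shift=swing) = 0.114 + 0.009 + 0.008 + 0.108 = 0.239.
P(Outcome=scrap) = 0.032 + 0.008 + 0.058 + 0.097 = 0.195.
P(Shift=swing, Outcome=scrap) − P(Shift=swing)P(Outcome=scrap) = 0.008 − 0.239×0.195 = -0.039.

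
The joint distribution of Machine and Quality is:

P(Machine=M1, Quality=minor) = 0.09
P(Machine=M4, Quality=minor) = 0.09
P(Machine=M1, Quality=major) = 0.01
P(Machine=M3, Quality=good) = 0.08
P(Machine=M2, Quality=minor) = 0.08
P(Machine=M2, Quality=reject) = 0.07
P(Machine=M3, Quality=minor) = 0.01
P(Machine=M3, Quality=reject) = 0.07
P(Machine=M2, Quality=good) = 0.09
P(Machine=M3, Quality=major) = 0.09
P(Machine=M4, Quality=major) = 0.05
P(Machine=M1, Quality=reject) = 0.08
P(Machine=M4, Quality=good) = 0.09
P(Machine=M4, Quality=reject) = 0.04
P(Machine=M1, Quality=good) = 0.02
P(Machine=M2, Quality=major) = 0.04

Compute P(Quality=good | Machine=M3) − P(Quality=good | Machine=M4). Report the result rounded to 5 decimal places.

P(Machine=M3) = 0.08 + 0.01 + 0.09 + 0.07 = 0.25; P(Quality=good | Machine=M3) = 0.08/0.25 = 0.320000.
P(Machine=M4) = 0.09 + 0.09 + 0.05 + 0.04 = 0.27; P(Quality=good | Machine=M4) = 0.09/0.27 = 0.333333.
Difference = -0.01333.

-0.01333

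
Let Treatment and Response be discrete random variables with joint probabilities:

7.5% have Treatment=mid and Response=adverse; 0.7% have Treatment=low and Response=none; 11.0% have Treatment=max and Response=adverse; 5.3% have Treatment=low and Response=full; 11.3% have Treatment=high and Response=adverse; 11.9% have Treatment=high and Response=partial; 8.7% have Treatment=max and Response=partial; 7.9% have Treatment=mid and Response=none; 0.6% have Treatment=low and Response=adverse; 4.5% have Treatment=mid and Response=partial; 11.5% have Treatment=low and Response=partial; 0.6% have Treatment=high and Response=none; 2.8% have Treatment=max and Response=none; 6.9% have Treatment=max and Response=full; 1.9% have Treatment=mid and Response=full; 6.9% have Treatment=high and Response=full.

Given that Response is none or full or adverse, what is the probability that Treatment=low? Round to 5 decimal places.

0.10410

P(Response=none) = 0.007 + 0.079 + 0.006 + 0.028 = 0.120.
P(Response=full) = 0.053 + 0.019 + 0.069 + 0.069 = 0.210.
P(Response=adverse) = 0.006 + 0.075 + 0.113 + 0.110 = 0.304.
P(Response ∈ {none, full, adverse}) = 0.120 + 0.210 + 0.304 = 0.634; P(Treatment=low, Response ∈ {none, full, adverse}) = 0.007 + 0.053 + 0.006 = 0.066.
P(Treatment=low | Response ∈ {none, full, adverse}) = 0.066/0.634 = 0.10410.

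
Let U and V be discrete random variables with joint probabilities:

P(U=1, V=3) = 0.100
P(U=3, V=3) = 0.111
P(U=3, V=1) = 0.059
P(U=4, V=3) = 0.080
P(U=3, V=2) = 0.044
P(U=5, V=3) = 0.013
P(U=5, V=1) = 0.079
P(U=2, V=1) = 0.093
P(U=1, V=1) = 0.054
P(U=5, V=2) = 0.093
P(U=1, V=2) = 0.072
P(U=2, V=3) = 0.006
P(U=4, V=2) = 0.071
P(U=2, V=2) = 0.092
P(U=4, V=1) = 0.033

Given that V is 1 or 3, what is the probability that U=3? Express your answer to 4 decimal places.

0.2707

P(V=1) = 0.054 + 0.093 + 0.059 + 0.033 + 0.079 = 0.318.
P(V=3) = 0.100 + 0.006 + 0.111 + 0.080 + 0.013 = 0.310.
P(V ∈ {1, 3}) = 0.318 + 0.310 = 0.628; P(U=3, V ∈ {1, 3}) = 0.059 + 0.111 = 0.170.
P(U=3 | V ∈ {1, 3}) = 0.170/0.628 = 0.2707.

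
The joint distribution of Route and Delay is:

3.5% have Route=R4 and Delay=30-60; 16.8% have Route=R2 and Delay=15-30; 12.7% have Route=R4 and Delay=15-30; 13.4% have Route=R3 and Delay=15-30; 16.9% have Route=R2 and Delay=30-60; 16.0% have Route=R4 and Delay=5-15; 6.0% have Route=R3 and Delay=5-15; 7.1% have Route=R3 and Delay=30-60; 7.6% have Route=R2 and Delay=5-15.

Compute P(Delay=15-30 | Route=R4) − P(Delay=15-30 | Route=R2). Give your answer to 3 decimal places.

-0.012

P(Route=R4) = 0.160 + 0.127 + 0.035 = 0.322; P(Delay=15-30 | Route=R4) = 0.127/0.322 = 0.3944.
P(Route=R2) = 0.076 + 0.168 + 0.169 = 0.413; P(Delay=15-30 | Route=R2) = 0.168/0.413 = 0.4068.
Difference = -0.012.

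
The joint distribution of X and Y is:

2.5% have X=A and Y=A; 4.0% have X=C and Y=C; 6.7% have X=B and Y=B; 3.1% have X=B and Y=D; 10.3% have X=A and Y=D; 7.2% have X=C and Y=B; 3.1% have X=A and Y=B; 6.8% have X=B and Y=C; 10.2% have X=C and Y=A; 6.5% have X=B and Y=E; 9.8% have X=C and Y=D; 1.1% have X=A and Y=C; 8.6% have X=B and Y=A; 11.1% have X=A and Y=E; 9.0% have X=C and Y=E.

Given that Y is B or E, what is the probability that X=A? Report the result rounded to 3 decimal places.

0.326

P(Y=B) = 0.031 + 0.067 + 0.072 = 0.170.
P(Y=E) = 0.111 + 0.065 + 0.090 = 0.266.
P(Y ∈ {B, E}) = 0.170 + 0.266 = 0.436; P(X=A, Y ∈ {B, E}) = 0.031 + 0.111 = 0.142.
P(X=A | Y ∈ {B, E}) = 0.142/0.436 = 0.326.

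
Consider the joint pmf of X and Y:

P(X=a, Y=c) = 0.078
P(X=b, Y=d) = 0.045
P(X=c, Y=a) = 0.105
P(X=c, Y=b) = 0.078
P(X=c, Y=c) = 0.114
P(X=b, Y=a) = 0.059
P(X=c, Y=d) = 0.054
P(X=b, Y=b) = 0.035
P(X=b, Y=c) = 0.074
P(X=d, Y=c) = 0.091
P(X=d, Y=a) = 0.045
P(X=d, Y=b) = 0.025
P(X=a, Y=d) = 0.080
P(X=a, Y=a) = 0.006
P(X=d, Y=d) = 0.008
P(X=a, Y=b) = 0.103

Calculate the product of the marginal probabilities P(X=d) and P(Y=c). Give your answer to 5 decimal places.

0.06033

P(X=d) = 0.045 + 0.025 + 0.091 + 0.008 = 0.169.
P(Y=c) = 0.078 + 0.074 + 0.114 + 0.091 = 0.357.
Product: 0.169 × 0.357 = 0.06033.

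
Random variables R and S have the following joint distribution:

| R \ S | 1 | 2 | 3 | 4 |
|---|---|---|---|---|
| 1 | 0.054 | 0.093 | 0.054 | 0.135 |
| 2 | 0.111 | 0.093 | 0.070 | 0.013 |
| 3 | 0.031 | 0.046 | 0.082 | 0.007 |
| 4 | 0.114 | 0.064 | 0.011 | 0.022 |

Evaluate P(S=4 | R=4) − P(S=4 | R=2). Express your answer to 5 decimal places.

P(R=4) = 0.114 + 0.064 + 0.011 + 0.022 = 0.211; P(S=4 | R=4) = 0.022/0.211 = 0.104265.
P(R=2) = 0.111 + 0.093 + 0.070 + 0.013 = 0.287; P(S=4 | R=2) = 0.013/0.287 = 0.045296.
Difference = 0.05897.

0.05897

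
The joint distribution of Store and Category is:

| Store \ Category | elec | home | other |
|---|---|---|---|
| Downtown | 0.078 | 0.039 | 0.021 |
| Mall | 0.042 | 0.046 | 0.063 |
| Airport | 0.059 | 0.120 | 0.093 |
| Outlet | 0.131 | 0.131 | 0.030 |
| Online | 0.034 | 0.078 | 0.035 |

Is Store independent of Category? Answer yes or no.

P(Store=Outlet) = 0.292 and P(Category=other) = 0.242, so their product is 0.07066, but P(Store=Outlet, Category=other) = 0.030. Since these differ, Store and Category are not independent.

no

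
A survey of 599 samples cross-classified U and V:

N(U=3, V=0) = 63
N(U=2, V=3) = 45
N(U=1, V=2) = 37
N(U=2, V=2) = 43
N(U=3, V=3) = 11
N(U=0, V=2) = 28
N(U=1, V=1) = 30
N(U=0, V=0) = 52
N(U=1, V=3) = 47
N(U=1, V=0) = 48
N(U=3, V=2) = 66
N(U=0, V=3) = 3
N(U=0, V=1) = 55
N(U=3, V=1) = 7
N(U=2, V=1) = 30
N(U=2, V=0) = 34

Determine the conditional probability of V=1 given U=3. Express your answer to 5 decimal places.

Total with U=3: 63 + 7 + 66 + 11 = 147.
P(V=1 | U=3) = 7/147 = 0.04762.

0.04762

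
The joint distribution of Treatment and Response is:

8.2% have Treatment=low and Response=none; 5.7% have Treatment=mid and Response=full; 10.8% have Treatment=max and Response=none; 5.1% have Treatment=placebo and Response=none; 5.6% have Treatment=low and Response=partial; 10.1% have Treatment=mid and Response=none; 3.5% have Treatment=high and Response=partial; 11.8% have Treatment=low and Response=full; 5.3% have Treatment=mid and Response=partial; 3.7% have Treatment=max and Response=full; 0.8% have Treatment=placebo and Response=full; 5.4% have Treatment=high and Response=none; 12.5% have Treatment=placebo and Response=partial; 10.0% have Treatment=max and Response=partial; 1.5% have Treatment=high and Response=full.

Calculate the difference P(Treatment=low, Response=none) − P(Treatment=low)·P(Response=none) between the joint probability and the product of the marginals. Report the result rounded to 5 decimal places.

-0.01938

P(Treatment=low) = 0.082 + 0.056 + 0.118 = 0.256.
P(Response=none) = 0.051 + 0.082 + 0.101 + 0.054 + 0.108 = 0.396.
P(Treatment=low, Response=none) − P(Treatment=low)P(Response=none) = 0.082 − 0.256×0.396 = -0.01938.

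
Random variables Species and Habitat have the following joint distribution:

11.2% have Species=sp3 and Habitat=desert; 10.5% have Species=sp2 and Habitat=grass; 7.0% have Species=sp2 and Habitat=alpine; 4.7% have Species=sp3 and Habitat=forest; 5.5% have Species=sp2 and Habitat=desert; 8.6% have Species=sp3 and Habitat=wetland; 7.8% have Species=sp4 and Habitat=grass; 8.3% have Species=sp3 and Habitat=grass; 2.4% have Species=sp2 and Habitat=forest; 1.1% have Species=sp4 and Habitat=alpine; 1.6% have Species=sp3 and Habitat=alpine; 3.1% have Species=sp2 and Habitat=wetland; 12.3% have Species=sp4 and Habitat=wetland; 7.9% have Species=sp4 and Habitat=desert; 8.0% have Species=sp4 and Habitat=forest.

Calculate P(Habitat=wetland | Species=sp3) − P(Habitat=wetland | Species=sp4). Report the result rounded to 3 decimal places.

P(Species=sp3) = 0.047 + 0.083 + 0.086 + 0.112 + 0.016 = 0.344; P(Habitat=wetland | Species=sp3) = 0.086/0.344 = 0.2500.
P(Species=sp4) = 0.080 + 0.078 + 0.123 + 0.079 + 0.011 = 0.371; P(Habitat=wetland | Species=sp4) = 0.123/0.371 = 0.3315.
Difference = -0.082.

-0.082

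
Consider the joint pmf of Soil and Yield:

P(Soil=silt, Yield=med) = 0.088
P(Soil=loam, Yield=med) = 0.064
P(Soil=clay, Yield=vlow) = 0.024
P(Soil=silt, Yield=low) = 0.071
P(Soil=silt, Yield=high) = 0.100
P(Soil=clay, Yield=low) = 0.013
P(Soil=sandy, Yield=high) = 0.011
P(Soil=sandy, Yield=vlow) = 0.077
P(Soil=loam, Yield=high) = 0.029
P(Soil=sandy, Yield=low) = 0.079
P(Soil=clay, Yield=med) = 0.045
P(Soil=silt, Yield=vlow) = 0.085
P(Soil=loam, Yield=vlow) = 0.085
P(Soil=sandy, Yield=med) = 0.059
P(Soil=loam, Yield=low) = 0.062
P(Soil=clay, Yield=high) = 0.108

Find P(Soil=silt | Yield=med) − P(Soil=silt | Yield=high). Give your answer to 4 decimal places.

P(Yield=med) = 0.059 + 0.064 + 0.045 + 0.088 = 0.256; P(Soil=silt | Yield=med) = 0.088/0.256 = 0.34375.
P(Yield=high) = 0.011 + 0.029 + 0.108 + 0.100 = 0.248; P(Soil=silt | Yield=high) = 0.100/0.248 = 0.40323.
Difference = -0.0595.

-0.0595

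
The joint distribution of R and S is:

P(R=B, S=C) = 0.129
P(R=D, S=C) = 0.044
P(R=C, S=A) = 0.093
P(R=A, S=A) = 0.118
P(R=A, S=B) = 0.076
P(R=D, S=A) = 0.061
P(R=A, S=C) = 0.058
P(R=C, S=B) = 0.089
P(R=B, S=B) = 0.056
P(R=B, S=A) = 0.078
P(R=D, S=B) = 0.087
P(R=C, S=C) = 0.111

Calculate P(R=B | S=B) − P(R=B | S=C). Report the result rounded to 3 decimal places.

-0.195

P(S=B) = 0.076 + 0.056 + 0.089 + 0.087 = 0.308; P(R=B | S=B) = 0.056/0.308 = 0.1818.
P(S=C) = 0.058 + 0.129 + 0.111 + 0.044 = 0.342; P(R=B | S=C) = 0.129/0.342 = 0.3772.
Difference = -0.195.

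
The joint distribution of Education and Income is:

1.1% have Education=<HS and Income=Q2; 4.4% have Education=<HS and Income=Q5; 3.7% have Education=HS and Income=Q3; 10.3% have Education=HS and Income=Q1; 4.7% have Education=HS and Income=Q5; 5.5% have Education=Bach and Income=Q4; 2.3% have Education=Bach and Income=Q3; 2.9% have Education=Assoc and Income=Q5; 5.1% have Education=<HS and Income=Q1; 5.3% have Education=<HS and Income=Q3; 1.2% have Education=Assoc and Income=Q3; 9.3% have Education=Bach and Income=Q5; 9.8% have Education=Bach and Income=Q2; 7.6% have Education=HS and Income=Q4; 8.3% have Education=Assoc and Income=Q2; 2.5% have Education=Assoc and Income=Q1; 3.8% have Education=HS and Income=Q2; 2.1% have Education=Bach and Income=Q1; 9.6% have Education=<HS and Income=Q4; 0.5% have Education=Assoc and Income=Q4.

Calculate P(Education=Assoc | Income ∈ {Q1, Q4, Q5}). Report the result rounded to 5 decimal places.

P(Income=Q1) = 0.051 + 0.103 + 0.025 + 0.021 = 0.200.
P(Income=Q4) = 0.096 + 0.076 + 0.005 + 0.055 = 0.232.
P(Income=Q5) = 0.044 + 0.047 + 0.029 + 0.093 = 0.213.
P(Income ∈ {Q1, Q4, Q5}) = 0.200 + 0.232 + 0.213 = 0.645; P(Education=Assoc, Income ∈ {Q1, Q4, Q5}) = 0.025 + 0.005 + 0.029 = 0.059.
P(Education=Assoc | Income ∈ {Q1, Q4, Q5}) = 0.059/0.645 = 0.09147.

0.09147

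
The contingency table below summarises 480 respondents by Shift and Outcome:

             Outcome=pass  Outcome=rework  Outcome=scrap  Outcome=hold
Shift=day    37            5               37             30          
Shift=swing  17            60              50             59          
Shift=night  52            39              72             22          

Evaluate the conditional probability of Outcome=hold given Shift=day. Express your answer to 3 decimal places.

0.275

Total with Shift=day: 37 + 5 + 37 + 30 = 109.
P(Outcome=hold | Shift=day) = 30/109 = 0.275.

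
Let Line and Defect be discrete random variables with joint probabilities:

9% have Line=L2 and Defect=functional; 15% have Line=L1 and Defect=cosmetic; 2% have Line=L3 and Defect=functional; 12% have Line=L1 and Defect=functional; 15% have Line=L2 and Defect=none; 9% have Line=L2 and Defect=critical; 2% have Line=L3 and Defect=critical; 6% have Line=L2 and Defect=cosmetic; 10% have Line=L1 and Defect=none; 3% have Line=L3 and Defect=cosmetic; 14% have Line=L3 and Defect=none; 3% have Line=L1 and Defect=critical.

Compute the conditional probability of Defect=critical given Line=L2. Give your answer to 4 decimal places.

P(Line=L2) = 0.15 + 0.06 + 0.09 + 0.09 = 0.39.
P(Defect=critical | Line=L2) = 0.09/0.39 = 0.2308.

0.2308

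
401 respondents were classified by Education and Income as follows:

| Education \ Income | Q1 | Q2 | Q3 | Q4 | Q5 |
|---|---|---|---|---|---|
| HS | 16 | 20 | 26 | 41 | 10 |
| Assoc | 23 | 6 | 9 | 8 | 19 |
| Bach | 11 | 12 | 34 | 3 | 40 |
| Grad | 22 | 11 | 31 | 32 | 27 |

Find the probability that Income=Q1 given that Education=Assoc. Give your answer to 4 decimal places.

0.3538

Total with Education=Assoc: 23 + 6 + 9 + 8 + 19 = 65.
P(Income=Q1 | Education=Assoc) = 23/65 = 0.3538.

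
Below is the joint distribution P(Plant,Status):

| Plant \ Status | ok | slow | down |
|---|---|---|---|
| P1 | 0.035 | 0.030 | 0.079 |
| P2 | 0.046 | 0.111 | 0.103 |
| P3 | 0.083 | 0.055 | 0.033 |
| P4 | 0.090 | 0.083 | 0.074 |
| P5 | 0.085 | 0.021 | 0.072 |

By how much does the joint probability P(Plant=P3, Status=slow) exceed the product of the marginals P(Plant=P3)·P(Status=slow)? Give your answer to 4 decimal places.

P(Plant=P3) = 0.083 + 0.055 + 0.033 = 0.171.
P(Status=slow) = 0.030 + 0.111 + 0.055 + 0.083 + 0.021 = 0.300.
P(Plant=P3, Status=slow) − P(Plant=P3)P(Status=slow) = 0.055 − 0.171×0.300 = 0.0037.

0.0037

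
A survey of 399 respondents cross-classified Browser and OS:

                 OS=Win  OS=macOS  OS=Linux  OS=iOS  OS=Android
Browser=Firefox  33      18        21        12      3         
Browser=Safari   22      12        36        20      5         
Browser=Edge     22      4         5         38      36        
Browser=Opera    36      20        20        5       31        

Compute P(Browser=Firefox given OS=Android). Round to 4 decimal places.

0.0400

Total with OS=Android: 3 + 5 + 36 + 31 = 75.
P(Browser=Firefox | OS=Android) = 3/75 = 0.0400.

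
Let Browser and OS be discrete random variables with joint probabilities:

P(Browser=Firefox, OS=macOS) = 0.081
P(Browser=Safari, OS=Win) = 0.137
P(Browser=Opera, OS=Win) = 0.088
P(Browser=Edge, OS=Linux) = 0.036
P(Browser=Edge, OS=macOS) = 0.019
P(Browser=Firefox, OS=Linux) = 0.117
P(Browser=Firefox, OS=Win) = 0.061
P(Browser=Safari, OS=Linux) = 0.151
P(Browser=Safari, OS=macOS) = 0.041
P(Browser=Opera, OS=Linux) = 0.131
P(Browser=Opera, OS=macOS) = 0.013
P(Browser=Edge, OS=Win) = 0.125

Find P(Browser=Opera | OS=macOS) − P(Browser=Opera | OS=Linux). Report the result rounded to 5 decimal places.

P(OS=macOS) = 0.081 + 0.041 + 0.019 + 0.013 = 0.154; P(Browser=Opera | OS=macOS) = 0.013/0.154 = 0.084416.
P(OS=Linux) = 0.117 + 0.151 + 0.036 + 0.131 = 0.435; P(Browser=Opera | OS=Linux) = 0.131/0.435 = 0.301149.
Difference = -0.21673.

-0.21673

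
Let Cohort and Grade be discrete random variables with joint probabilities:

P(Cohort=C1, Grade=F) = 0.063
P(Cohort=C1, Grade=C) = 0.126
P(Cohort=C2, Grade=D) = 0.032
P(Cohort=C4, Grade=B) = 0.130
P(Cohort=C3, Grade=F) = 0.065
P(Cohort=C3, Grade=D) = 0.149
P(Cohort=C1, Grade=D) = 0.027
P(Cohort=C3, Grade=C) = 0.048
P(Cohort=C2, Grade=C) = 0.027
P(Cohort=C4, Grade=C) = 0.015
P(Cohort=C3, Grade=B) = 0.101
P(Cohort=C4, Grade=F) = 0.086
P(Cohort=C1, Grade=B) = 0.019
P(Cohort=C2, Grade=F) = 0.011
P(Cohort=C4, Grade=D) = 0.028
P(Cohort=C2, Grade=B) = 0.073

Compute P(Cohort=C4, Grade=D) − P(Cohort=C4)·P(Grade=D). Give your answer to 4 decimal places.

-0.0331

P(Cohort=C4) = 0.130 + 0.015 + 0.028 + 0.086 = 0.259.
P(Grade=D) = 0.027 + 0.032 + 0.149 + 0.028 = 0.236.
P(Cohort=C4, Grade=D) − P(Cohort=C4)P(Grade=D) = 0.028 − 0.259×0.236 = -0.0331.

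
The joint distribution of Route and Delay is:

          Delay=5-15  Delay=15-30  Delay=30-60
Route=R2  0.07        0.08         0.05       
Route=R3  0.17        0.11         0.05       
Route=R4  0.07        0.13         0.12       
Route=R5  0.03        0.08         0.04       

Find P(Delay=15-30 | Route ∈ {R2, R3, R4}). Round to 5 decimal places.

0.37647

P(Route=R2) = 0.07 + 0.08 + 0.05 = 0.20.
P(Route=R3) = 0.17 + 0.11 + 0.05 = 0.33.
P(Route=R4) = 0.07 + 0.13 + 0.12 = 0.32.
P(Route ∈ {R2, R3, R4}) = 0.20 + 0.33 + 0.32 = 0.85; P(Delay=15-30, Route ∈ {R2, R3, R4}) = 0.08 + 0.11 + 0.13 = 0.32.
P(Delay=15-30 | Route ∈ {R2, R3, R4}) = 0.32/0.85 = 0.37647.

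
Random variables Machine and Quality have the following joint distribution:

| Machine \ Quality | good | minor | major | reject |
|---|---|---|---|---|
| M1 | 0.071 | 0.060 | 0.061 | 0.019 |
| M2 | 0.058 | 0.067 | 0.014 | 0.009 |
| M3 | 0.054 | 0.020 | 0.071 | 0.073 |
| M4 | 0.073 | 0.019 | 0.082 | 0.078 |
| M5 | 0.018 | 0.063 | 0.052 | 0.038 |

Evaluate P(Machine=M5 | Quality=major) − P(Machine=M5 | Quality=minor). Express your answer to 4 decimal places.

-0.0894

P(Quality=major) = 0.061 + 0.014 + 0.071 + 0.082 + 0.052 = 0.280; P(Machine=M5 | Quality=major) = 0.052/0.280 = 0.18571.
P(Quality=minor) = 0.060 + 0.067 + 0.020 + 0.019 + 0.063 = 0.229; P(Machine=M5 | Quality=minor) = 0.063/0.229 = 0.27511.
Difference = -0.0894.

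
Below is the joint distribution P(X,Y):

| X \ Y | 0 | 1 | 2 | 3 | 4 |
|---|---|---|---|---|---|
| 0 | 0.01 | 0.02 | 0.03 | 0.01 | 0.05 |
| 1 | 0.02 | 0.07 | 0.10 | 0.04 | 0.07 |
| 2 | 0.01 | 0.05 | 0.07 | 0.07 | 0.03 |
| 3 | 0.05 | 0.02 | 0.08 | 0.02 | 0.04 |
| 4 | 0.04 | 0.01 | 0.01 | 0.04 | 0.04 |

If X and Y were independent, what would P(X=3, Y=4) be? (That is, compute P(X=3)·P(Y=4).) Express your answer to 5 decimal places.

0.04830

P(X=3) = 0.05 + 0.02 + 0.08 + 0.02 + 0.04 = 0.21.
P(Y=4) = 0.05 + 0.07 + 0.03 + 0.04 + 0.04 = 0.23.
Product: 0.21 × 0.23 = 0.04830.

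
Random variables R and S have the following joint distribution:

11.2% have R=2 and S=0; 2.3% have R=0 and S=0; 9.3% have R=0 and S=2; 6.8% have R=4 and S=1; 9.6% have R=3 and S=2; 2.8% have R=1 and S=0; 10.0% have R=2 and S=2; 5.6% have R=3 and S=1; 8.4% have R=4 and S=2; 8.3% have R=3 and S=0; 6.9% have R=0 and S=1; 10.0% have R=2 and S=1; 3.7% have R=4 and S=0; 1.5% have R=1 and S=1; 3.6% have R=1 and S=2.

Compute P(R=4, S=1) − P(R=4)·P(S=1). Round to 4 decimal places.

0.0098

P(R=4) = 0.037 + 0.068 + 0.084 = 0.189.
P(S=1) = 0.069 + 0.015 + 0.100 + 0.056 + 0.068 = 0.308.
P(R=4, S=1) − P(R=4)P(S=1) = 0.068 − 0.189×0.308 = 0.0098.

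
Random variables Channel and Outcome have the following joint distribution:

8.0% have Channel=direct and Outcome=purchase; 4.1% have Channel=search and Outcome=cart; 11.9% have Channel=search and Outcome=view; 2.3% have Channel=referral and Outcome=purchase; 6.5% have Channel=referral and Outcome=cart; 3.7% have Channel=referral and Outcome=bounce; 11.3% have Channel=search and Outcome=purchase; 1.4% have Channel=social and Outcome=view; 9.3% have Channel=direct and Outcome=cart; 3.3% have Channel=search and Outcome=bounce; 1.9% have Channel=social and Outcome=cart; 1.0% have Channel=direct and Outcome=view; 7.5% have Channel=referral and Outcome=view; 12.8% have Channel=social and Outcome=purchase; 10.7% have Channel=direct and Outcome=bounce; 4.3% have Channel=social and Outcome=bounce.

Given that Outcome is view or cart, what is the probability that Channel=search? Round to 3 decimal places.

0.367

P(Outcome=view) = 0.119 + 0.014 + 0.010 + 0.075 = 0.218.
P(Outcome=cart) = 0.041 + 0.019 + 0.093 + 0.065 = 0.218.
P(Outcome ∈ {view, cart}) = 0.218 + 0.218 = 0.436; P(Channel=search, Outcome ∈ {view, cart}) = 0.119 + 0.041 = 0.160.
P(Channel=search | Outcome ∈ {view, cart}) = 0.160/0.436 = 0.367.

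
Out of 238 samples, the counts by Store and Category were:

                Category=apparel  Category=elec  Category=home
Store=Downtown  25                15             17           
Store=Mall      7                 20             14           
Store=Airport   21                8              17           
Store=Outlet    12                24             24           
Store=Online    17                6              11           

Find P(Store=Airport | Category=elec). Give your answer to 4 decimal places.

Total with Category=elec: 15 + 20 + 8 + 24 + 6 = 73.
P(Store=Airport | Category=elec) = 8/73 = 0.1096.

0.1096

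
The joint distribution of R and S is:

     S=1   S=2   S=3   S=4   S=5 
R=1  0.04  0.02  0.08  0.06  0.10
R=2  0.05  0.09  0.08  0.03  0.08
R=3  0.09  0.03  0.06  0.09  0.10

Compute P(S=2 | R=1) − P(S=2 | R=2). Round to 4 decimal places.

P(R=1) = 0.04 + 0.02 + 0.08 + 0.06 + 0.10 = 0.30; P(S=2 | R=1) = 0.02/0.30 = 0.06667.
P(R=2) = 0.05 + 0.09 + 0.08 + 0.03 + 0.08 = 0.33; P(S=2 | R=2) = 0.09/0.33 = 0.27273.
Difference = -0.2061.

-0.2061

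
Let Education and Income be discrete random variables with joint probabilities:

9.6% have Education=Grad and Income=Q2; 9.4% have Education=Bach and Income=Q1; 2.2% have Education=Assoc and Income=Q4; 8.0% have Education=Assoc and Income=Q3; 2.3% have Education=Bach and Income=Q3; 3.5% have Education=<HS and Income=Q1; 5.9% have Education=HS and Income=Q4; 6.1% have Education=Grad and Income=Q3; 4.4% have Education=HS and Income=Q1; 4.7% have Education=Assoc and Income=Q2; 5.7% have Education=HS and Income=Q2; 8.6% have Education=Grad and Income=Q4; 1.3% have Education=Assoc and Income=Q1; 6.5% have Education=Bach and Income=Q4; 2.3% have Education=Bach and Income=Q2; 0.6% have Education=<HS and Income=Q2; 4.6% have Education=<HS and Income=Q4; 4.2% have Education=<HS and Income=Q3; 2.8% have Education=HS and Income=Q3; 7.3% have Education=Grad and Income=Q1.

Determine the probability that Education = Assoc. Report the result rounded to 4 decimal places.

0.1620

P(Education=Assoc) = 0.013 + 0.047 + 0.080 + 0.022 = 0.162.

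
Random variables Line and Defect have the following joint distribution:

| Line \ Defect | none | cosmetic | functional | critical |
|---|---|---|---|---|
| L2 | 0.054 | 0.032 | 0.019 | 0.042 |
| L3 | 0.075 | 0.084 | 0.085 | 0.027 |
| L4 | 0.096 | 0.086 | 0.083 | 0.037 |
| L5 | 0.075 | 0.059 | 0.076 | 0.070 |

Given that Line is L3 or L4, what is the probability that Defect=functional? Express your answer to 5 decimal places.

P(Line=L3) = 0.075 + 0.084 + 0.085 + 0.027 = 0.271.
P(Line=L4) = 0.096 + 0.086 + 0.083 + 0.037 = 0.302.
P(Line ∈ {L3, L4}) = 0.271 + 0.302 = 0.573; P(Defect=functional, Line ∈ {L3, L4}) = 0.085 + 0.083 = 0.168.
P(Defect=functional | Line ∈ {L3, L4}) = 0.168/0.573 = 0.29319.

0.29319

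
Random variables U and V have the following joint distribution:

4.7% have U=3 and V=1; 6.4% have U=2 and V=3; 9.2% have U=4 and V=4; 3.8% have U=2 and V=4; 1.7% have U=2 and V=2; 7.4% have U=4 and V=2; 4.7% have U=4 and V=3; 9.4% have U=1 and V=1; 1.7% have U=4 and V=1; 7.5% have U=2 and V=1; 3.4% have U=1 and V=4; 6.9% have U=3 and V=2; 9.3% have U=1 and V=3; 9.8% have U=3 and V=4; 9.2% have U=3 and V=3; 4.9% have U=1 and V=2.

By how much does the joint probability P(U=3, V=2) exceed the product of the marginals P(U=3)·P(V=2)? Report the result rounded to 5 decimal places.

P(U=3) = 0.047 + 0.069 + 0.092 + 0.098 = 0.306.
P(V=2) = 0.049 + 0.017 + 0.069 + 0.074 = 0.209.
P(U=3, V=2) − P(U=3)P(V=2) = 0.069 − 0.306×0.209 = 0.00505.

0.00505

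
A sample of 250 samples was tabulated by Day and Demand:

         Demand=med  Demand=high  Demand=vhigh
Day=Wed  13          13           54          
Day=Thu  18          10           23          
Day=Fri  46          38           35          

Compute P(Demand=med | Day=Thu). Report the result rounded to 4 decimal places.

0.3529

Total with Day=Thu: 18 + 10 + 23 = 51.
P(Demand=med | Day=Thu) = 18/51 = 0.3529.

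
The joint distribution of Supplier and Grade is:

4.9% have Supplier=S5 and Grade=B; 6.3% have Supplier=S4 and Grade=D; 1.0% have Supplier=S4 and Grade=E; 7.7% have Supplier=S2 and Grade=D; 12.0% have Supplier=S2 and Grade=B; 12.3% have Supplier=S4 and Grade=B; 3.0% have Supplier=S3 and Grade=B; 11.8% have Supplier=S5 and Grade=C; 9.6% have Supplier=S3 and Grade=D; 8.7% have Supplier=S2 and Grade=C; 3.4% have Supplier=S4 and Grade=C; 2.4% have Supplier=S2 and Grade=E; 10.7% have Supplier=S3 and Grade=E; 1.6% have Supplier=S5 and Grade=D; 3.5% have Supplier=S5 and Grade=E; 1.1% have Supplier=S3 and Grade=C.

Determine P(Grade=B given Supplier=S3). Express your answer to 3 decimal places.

0.123

P(Supplier=S3) = 0.030 + 0.011 + 0.096 + 0.107 = 0.244.
P(Grade=B | Supplier=S3) = 0.030/0.244 = 0.123.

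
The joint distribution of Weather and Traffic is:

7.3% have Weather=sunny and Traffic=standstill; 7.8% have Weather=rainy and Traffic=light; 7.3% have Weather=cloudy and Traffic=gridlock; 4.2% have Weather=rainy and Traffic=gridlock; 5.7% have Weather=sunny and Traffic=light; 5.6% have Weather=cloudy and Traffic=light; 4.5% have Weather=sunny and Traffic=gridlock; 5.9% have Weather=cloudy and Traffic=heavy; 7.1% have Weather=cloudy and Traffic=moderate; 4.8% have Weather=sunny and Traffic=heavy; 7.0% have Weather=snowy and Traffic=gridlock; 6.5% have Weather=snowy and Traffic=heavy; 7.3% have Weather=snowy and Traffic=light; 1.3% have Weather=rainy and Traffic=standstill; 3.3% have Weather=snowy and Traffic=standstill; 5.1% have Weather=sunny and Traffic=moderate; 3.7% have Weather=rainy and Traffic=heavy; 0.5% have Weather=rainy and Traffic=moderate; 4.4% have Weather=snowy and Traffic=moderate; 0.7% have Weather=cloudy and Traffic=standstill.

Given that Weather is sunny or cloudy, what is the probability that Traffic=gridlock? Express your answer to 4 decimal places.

P(Weather=sunny) = 0.057 + 0.051 + 0.048 + 0.045 + 0.073 = 0.274.
P(Weather=cloudy) = 0.056 + 0.071 + 0.059 + 0.073 + 0.007 = 0.266.
P(Weather ∈ {sunny, cloudy}) = 0.274 + 0.266 = 0.540; P(Traffic=gridlock, Weather ∈ {sunny, cloudy}) = 0.045 + 0.073 = 0.118.
P(Traffic=gridlock | Weather ∈ {sunny, cloudy}) = 0.118/0.540 = 0.2185.

0.2185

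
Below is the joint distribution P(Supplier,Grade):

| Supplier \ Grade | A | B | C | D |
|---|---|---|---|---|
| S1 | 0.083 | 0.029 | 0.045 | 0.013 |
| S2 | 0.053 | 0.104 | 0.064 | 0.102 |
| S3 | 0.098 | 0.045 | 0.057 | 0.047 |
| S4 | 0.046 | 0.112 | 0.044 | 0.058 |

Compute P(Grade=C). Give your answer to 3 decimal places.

P(Grade=C) = 0.045 + 0.064 + 0.057 + 0.044 = 0.210.

0.210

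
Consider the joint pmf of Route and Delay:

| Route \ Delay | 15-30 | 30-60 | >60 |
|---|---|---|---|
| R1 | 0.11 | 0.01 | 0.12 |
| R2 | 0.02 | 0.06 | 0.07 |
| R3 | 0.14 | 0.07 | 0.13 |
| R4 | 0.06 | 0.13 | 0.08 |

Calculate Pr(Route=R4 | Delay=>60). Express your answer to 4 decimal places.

0.2000

P(Delay=>60) = 0.12 + 0.07 + 0.13 + 0.08 = 0.40.
P(Route=R4 | Delay=>60) = 0.08/0.40 = 0.2000.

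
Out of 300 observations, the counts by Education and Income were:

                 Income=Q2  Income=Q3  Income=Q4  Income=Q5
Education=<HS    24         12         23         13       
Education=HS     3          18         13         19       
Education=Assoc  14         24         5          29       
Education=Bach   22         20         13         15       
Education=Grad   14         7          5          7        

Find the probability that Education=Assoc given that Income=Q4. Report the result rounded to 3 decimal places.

Total with Income=Q4: 23 + 13 + 5 + 13 + 5 = 59.
P(Education=Assoc | Income=Q4) = 5/59 = 0.085.

0.085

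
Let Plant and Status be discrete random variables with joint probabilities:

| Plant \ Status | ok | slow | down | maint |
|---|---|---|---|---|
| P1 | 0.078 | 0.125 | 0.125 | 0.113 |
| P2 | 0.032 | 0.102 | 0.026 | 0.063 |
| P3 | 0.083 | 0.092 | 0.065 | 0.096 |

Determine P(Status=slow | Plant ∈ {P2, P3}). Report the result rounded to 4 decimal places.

0.3470

P(Plant=P2) = 0.032 + 0.102 + 0.026 + 0.063 = 0.223.
P(Plant=P3) = 0.083 + 0.092 + 0.065 + 0.096 = 0.336.
P(Plant ∈ {P2, P3}) = 0.223 + 0.336 = 0.559; P(Status=slow, Plant ∈ {P2, P3}) = 0.102 + 0.092 = 0.194.
P(Status=slow | Plant ∈ {P2, P3}) = 0.194/0.559 = 0.3470.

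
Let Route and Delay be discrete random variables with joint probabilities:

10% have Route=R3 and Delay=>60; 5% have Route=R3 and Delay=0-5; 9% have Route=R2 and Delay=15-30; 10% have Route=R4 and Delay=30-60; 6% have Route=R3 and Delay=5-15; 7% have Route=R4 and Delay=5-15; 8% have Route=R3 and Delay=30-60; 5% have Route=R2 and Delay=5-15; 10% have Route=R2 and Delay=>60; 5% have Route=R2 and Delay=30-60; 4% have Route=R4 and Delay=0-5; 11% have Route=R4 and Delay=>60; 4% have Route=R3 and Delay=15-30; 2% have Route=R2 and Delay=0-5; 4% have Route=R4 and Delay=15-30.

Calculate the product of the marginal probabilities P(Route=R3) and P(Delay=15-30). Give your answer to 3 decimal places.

0.056

P(Route=R3) = 0.05 + 0.06 + 0.04 + 0.08 + 0.10 = 0.33.
P(Delay=15-30) = 0.09 + 0.04 + 0.04 = 0.17.
Product: 0.33 × 0.17 = 0.056.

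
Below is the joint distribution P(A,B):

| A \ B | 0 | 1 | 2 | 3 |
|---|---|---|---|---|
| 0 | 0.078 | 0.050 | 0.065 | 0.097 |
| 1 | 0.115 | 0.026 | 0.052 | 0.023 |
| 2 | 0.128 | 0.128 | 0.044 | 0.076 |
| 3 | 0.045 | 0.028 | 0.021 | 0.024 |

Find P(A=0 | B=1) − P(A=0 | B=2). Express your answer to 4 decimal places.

P(B=1) = 0.050 + 0.026 + 0.128 + 0.028 = 0.232; P(A=0 | B=1) = 0.050/0.232 = 0.21552.
P(B=2) = 0.065 + 0.052 + 0.044 + 0.021 = 0.182; P(A=0 | B=2) = 0.065/0.182 = 0.35714.
Difference = -0.1416.

-0.1416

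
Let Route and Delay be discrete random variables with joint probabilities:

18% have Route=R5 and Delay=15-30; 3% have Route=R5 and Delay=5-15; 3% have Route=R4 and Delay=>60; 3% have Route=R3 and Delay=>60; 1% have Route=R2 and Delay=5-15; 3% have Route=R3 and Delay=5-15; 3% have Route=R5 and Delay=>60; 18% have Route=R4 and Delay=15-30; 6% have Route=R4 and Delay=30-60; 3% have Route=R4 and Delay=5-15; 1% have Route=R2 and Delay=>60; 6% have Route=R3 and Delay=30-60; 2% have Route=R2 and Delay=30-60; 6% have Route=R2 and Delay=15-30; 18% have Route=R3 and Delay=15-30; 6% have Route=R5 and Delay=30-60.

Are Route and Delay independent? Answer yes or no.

Every cell satisfies P(Route,Delay) = P(Route)·P(Delay). For instance P(Route=R5) = 0.30, P(Delay=5-15) = 0.10, and 0.30×0.10 = 0.03 matches the joint entry. So Route and Delay are independent.

yes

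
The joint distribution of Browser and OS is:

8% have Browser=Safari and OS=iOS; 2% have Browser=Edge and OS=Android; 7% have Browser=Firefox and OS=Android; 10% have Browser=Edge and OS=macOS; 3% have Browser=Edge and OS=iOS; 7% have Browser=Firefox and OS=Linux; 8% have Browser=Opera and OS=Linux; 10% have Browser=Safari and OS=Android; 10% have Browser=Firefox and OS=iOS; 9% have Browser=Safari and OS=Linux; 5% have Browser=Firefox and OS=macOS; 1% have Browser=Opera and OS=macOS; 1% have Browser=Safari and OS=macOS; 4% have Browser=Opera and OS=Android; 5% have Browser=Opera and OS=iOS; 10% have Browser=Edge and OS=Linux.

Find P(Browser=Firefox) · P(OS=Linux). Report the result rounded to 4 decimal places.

P(Browser=Firefox) = 0.05 + 0.07 + 0.10 + 0.07 = 0.29.
P(OS=Linux) = 0.07 + 0.09 + 0.10 + 0.08 = 0.34.
Product: 0.29 × 0.34 = 0.0986.

0.0986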